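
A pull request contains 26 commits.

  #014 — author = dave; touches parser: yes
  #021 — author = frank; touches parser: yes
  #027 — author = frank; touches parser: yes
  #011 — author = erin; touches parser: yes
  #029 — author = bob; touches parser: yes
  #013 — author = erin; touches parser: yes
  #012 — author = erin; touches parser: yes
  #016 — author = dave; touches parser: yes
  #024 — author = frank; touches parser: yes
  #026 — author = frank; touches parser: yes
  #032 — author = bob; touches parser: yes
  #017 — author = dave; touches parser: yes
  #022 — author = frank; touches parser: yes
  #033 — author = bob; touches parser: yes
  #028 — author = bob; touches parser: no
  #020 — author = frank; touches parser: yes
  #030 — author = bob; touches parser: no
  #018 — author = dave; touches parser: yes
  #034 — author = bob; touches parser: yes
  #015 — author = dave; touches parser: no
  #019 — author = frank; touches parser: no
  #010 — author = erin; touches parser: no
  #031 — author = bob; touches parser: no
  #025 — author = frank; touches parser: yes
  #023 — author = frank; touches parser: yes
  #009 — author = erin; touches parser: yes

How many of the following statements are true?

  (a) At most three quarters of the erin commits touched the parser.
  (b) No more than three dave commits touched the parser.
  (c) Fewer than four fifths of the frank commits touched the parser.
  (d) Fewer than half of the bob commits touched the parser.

0

(a) erin: |A| = 5, |A ∩ B| = 4; needs |A ∩ B| / |A| ≤ 3/4 — false.
(b) dave: |A| = 5, |A ∩ B| = 4; needs |A ∩ B| ≤ 3 — false.
(c) frank: |A| = 9, |A ∩ B| = 8; needs |A ∩ B| / |A| < 4/5 — false.
(d) bob: |A| = 7, |A ∩ B| = 4; needs |A ∩ B| < |A ∖ B| — false.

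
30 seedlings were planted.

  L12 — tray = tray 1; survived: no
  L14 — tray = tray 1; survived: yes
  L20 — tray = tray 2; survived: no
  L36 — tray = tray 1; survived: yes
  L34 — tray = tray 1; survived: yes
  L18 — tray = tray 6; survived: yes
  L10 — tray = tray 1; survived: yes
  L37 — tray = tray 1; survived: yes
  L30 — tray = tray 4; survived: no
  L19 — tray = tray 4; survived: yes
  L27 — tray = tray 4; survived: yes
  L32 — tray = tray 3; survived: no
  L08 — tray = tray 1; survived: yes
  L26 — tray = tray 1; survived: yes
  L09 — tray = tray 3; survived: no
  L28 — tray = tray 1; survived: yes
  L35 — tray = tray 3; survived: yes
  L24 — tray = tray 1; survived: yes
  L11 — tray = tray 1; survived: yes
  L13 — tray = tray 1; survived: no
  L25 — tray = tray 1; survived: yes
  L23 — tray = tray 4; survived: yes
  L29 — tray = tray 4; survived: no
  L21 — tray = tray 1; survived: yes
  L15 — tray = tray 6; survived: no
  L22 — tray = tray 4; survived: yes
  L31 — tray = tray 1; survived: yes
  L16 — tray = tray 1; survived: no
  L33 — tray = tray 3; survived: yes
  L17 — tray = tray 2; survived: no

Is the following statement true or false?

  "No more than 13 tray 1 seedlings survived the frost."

Truth condition: |A ∩ B| ≤ 13.
|A| = 16, |A ∩ B| = 13, |A ∖ B| = 3.
|A ∩ B| = 13, so the statement is true.

True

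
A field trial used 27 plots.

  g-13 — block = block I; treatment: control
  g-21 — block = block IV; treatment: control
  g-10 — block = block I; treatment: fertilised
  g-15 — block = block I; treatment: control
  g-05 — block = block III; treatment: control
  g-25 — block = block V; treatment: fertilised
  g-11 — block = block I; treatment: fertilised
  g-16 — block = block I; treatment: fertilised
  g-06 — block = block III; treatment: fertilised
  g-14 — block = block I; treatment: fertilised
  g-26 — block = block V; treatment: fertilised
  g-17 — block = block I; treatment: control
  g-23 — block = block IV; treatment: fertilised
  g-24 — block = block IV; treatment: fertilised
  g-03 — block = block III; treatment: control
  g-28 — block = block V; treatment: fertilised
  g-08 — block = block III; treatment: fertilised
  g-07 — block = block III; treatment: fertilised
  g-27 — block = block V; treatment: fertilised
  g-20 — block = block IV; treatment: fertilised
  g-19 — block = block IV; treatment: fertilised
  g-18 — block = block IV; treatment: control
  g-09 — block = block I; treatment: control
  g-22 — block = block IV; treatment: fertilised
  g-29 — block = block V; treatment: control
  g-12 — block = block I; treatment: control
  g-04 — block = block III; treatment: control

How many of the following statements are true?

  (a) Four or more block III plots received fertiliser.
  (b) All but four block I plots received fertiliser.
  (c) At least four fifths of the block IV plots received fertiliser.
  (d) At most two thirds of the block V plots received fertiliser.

0

(a) block III: |A| = 6, |A ∩ B| = 3; needs |A ∩ B| ≥ 4 — false.
(b) block I: |A| = 9, |A ∩ B| = 4; needs |A ∖ B| = 4 — false.
(c) block IV: |A| = 7, |A ∩ B| = 5; needs |A ∩ B| / |A| ≥ 4/5 — false.
(d) block V: |A| = 5, |A ∩ B| = 4; needs |A ∩ B| / |A| ≤ 2/3 — false.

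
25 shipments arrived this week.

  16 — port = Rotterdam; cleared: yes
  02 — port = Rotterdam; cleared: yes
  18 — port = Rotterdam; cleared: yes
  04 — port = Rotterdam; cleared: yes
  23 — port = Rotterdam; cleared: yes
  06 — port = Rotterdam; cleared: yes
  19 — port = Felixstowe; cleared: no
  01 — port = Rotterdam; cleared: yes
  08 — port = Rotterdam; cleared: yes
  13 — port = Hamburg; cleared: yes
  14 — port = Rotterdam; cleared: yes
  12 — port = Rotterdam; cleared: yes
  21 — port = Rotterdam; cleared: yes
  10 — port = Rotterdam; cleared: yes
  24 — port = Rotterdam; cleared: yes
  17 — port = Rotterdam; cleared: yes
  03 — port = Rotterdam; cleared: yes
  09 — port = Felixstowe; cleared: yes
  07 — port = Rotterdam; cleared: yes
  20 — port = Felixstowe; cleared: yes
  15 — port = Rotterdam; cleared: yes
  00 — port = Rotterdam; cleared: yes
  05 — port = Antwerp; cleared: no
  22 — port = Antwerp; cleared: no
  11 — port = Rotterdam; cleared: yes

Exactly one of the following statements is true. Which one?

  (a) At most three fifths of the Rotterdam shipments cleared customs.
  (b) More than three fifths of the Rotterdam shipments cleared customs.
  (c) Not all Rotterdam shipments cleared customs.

(b)

|A| = 19, |A ∩ B| = 19, |A ∖ B| = 0.
(a) requires |A ∩ B| / |A| ≤ 3/5: false.
(b) requires |A ∩ B| / |A| > 3/5: true.
(c) requires A ⊄ B (|A ∖ B| ≥ 1): false.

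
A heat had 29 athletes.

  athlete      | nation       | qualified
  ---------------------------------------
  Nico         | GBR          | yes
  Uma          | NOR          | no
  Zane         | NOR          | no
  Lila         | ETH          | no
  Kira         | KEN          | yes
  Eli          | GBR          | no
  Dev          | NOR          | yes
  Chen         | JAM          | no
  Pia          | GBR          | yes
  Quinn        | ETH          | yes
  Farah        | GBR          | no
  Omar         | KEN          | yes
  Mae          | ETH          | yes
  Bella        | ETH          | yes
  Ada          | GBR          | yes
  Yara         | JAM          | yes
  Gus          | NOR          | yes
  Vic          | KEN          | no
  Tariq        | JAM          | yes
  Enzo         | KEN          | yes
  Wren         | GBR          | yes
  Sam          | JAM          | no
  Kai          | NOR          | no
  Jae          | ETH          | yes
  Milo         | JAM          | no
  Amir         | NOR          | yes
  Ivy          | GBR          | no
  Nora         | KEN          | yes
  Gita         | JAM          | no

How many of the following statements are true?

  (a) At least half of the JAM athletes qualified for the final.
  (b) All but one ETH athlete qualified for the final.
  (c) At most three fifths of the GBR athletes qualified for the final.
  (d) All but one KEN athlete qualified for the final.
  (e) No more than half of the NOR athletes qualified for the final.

4

(a) JAM: |A| = 6, |A ∩ B| = 2; needs |A ∩ B| ≥ |A ∖ B| — false.
(b) ETH: |A| = 5, |A ∩ B| = 4; needs |A ∖ B| = 1 — true.
(c) GBR: |A| = 7, |A ∩ B| = 4; needs |A ∩ B| / |A| ≤ 3/5 — true.
(d) KEN: |A| = 5, |A ∩ B| = 4; needs |A ∖ B| = 1 — true.
(e) NOR: |A| = 6, |A ∩ B| = 3; needs |A ∩ B| ≤ |A ∖ B| — true.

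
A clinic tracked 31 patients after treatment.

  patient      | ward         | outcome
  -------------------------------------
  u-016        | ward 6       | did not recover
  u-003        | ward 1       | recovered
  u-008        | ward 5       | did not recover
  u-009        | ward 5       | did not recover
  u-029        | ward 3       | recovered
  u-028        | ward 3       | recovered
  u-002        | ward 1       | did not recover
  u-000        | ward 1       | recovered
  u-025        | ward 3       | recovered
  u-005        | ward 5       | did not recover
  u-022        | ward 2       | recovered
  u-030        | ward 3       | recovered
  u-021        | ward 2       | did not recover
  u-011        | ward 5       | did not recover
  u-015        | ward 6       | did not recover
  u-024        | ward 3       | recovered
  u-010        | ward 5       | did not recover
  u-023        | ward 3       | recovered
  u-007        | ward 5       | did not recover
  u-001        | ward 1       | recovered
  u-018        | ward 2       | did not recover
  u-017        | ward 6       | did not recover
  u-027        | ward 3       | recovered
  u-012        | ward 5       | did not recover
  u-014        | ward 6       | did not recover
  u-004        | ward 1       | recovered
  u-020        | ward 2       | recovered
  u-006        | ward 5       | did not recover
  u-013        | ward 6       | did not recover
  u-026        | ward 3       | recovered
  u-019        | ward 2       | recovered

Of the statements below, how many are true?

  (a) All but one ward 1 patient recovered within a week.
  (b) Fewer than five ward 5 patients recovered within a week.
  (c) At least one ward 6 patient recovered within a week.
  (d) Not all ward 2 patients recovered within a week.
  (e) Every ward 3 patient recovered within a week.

(a) ward 1: |A| = 5, |A ∩ B| = 4; needs |A ∖ B| = 1 — true.
(b) ward 5: |A| = 8, |A ∩ B| = 0; needs |A ∩ B| < 5 — true.
(c) ward 6: |A| = 5, |A ∩ B| = 0; needs A ∩ B ≠ ∅ (|A ∩ B| ≥ 1) — false.
(d) ward 2: |A| = 5, |A ∩ B| = 3; needs A ⊄ B (|A ∖ B| ≥ 1) — true.
(e) ward 3: |A| = 8, |A ∩ B| = 8; needs A ⊆ B, i.e. every element of A is in B (|A ∖ B| = 0) — true.

4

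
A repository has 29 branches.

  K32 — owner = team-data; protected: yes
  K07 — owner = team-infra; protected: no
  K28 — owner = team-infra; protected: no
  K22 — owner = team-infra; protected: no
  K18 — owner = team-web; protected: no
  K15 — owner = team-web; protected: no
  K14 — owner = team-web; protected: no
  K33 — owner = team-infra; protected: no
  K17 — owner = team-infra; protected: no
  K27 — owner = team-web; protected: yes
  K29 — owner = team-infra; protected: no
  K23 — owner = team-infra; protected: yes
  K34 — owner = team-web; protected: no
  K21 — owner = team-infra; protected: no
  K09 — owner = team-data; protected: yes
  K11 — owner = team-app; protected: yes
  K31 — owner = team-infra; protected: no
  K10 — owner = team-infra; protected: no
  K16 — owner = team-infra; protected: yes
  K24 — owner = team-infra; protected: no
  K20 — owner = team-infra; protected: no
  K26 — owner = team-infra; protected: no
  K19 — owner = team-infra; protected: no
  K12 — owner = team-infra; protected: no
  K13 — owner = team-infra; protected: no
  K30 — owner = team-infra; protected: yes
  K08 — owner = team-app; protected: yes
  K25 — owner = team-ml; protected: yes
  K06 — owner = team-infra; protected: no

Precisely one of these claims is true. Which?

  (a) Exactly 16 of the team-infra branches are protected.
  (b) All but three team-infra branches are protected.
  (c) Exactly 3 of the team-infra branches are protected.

(c)

|A| = 19, |A ∩ B| = 3, |A ∖ B| = 16.
(a) requires |A ∩ B| = 16: false.
(b) requires |A ∖ B| = 3: false.
(c) requires |A ∩ B| = 3: true.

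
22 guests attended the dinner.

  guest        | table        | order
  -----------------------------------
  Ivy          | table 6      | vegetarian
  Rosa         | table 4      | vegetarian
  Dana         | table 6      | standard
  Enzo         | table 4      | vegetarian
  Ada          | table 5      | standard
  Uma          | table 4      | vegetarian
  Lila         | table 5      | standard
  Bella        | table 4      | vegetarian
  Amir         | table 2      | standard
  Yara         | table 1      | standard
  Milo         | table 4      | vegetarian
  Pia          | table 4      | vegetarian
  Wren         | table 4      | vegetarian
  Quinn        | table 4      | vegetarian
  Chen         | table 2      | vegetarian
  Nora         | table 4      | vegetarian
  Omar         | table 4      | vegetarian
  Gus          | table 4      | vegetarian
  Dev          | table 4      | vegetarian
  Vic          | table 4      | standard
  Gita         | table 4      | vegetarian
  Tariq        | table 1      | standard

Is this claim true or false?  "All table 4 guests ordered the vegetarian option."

'All table 4 guests ordered the vegetarian option' holds iff A ⊆ B, i.e. every element of A is in B (|A ∖ B| = 0).
A (the restrictor) = {Rosa, Enzo, Uma, Bella, Milo, Pia, Wren, Quinn, Nora, Omar, Gus, Dev, Vic, Gita}, |A| = 14.
A ∖ B = {Vic}, so |A ∖ B| = 1.
So the statement is false.

False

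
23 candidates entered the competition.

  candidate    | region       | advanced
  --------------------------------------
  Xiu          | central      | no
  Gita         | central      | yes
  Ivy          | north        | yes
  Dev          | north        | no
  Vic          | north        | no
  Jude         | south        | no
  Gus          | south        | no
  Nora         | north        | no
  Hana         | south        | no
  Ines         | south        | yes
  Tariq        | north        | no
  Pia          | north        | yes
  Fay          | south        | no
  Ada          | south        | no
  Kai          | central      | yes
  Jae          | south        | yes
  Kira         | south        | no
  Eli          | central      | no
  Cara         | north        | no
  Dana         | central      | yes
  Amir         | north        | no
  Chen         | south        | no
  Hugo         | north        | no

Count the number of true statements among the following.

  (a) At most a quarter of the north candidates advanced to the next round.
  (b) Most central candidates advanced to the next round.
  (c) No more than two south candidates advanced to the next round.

3

(a) north: |A| = 9, |A ∩ B| = 2; needs |A ∩ B| / |A| ≤ 1/4 — true.
(b) central: |A| = 5, |A ∩ B| = 3; needs |A ∩ B| > |A ∖ B| — true.
(c) south: |A| = 9, |A ∩ B| = 2; needs |A ∩ B| ≤ 2 — true.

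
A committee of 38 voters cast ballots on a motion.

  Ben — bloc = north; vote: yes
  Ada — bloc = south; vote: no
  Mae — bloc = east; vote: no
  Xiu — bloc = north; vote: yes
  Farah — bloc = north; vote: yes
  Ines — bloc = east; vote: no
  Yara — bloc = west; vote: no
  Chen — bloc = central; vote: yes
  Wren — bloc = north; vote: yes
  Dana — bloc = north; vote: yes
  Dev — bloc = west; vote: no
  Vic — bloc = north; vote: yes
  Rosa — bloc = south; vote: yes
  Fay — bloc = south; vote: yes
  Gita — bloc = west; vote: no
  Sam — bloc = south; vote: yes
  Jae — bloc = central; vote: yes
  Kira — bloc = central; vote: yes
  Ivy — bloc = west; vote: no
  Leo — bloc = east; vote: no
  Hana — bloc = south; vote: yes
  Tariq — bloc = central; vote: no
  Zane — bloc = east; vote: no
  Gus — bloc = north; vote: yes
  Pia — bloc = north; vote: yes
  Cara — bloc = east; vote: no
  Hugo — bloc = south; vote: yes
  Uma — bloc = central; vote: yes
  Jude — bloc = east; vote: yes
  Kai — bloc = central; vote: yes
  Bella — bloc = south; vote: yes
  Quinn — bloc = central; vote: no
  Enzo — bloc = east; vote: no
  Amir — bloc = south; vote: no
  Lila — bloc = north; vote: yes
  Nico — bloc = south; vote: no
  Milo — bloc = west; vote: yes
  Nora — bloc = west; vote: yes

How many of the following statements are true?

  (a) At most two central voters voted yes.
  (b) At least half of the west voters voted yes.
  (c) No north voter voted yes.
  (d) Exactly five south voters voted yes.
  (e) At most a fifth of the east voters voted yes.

(a) central: |A| = 7, |A ∩ B| = 5; needs |A ∩ B| ≤ 2 — false.
(b) west: |A| = 6, |A ∩ B| = 2; needs |A ∩ B| ≥ |A ∖ B| — false.
(c) north: |A| = 9, |A ∩ B| = 9; needs A ∩ B = ∅ (|A ∩ B| = 0) — false.
(d) south: |A| = 9, |A ∩ B| = 6; needs |A ∩ B| = 5 — false.
(e) east: |A| = 7, |A ∩ B| = 1; needs |A ∩ B| / |A| ≤ 1/5 — true.

1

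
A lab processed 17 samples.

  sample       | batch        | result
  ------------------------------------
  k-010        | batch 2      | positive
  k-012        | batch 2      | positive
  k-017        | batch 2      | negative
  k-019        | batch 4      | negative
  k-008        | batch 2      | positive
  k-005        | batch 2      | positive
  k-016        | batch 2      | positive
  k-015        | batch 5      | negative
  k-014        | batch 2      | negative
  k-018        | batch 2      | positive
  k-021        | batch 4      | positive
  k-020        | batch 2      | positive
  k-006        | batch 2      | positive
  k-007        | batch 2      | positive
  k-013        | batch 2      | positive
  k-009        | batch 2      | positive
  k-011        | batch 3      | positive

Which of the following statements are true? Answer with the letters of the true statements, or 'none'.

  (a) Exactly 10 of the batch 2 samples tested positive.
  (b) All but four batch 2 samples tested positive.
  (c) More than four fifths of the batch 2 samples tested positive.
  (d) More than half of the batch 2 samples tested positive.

|A| = 13, |A ∩ B| = 11, |A ∖ B| = 2.
(a) |A ∩ B| = 10: fails.
(b) |A ∖ B| = 4: fails.
(c) |A ∩ B| / |A| > 4/5: holds.
(d) |A ∩ B| > |A ∖ B|: holds.

(c), (d)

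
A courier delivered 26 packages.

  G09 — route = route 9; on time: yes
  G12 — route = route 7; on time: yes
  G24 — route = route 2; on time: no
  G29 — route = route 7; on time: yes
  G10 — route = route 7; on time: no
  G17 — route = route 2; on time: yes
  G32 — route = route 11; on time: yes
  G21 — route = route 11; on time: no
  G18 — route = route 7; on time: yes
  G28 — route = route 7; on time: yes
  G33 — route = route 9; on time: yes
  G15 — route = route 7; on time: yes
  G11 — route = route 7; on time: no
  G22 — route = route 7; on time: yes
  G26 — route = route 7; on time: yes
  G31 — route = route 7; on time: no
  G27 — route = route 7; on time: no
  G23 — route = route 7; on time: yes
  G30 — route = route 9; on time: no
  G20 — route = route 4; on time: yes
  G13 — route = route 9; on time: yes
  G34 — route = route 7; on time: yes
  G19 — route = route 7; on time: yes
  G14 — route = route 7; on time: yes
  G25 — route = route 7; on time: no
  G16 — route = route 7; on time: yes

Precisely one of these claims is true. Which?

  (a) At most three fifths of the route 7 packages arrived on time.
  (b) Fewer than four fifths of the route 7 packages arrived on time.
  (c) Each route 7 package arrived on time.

(b)

|A| = 17, |A ∩ B| = 12, |A ∖ B| = 5.
(a) requires |A ∩ B| / |A| ≤ 3/5: false.
(b) requires |A ∩ B| / |A| < 4/5: true.
(c) requires A ⊆ B, i.e. every element of A is in B (|A ∖ B| = 0): false.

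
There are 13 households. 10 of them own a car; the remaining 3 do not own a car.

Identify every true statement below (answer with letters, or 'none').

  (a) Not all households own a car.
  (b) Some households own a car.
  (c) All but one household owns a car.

|A| = 13, |A ∩ B| = 10, |A ∖ B| = 3.
(a) A ⊄ B (|A ∖ B| ≥ 1): holds.
(b) A ∩ B ≠ ∅ (|A ∩ B| ≥ 1): holds.
(c) |A ∖ B| = 1: fails.

(a), (b)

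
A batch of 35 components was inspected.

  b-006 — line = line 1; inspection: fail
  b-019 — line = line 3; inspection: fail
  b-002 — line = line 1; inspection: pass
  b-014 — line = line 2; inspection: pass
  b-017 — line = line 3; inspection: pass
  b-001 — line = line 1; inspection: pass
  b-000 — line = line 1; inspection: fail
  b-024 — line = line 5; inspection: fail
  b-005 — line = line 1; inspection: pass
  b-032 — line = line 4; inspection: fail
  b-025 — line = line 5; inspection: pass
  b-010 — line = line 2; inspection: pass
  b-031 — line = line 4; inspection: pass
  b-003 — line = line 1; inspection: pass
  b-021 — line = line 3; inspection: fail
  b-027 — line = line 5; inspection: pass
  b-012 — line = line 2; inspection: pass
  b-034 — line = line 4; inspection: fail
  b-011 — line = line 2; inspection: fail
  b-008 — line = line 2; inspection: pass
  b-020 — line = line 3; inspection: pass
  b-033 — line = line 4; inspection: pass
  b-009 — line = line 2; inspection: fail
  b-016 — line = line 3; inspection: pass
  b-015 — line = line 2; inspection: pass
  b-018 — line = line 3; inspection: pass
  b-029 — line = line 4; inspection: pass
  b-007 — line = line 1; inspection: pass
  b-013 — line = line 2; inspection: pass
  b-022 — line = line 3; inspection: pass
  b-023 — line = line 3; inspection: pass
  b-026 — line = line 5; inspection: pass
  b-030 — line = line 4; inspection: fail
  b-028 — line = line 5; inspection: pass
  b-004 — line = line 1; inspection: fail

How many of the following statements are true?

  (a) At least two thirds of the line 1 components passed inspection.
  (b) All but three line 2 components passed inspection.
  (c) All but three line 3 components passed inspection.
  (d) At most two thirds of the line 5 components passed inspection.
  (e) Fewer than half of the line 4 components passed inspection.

(a) line 1: |A| = 8, |A ∩ B| = 5; needs |A ∩ B| / |A| ≥ 2/3 — false.
(b) line 2: |A| = 8, |A ∩ B| = 6; needs |A ∖ B| = 3 — false.
(c) line 3: |A| = 8, |A ∩ B| = 6; needs |A ∖ B| = 3 — false.
(d) line 5: |A| = 5, |A ∩ B| = 4; needs |A ∩ B| / |A| ≤ 2/3 — false.
(e) line 4: |A| = 6, |A ∩ B| = 3; needs |A ∩ B| < |A ∖ B| — false.

0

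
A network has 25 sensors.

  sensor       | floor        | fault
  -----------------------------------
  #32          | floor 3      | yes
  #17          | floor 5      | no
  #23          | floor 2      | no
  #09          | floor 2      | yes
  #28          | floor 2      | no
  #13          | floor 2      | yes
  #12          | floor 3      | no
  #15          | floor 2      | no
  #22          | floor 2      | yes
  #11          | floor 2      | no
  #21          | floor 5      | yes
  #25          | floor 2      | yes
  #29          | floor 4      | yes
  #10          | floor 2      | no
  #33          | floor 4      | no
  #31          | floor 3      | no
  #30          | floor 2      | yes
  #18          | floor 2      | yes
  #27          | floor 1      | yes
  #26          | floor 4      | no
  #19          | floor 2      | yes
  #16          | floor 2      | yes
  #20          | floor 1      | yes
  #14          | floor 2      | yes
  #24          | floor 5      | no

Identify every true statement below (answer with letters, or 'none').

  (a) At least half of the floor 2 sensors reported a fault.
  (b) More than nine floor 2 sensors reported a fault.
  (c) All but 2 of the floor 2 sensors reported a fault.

(a)

|A| = 14, |A ∩ B| = 9, |A ∖ B| = 5.
(a) |A ∩ B| ≥ |A ∖ B|: holds.
(b) |A ∩ B| > 9: fails.
(c) |A ∖ B| = 2: fails.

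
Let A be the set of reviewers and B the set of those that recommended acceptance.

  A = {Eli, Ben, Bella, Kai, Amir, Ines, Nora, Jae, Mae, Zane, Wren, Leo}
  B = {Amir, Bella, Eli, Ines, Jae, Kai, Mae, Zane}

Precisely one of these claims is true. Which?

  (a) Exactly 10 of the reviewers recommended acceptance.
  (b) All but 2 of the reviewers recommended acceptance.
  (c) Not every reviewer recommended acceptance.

(c)

|A| = 12, |A ∩ B| = 8, |A ∖ B| = 4.
(a) requires |A ∩ B| = 10: false.
(b) requires |A ∖ B| = 2: false.
(c) requires A ⊄ B (|A ∖ B| ≥ 1): true.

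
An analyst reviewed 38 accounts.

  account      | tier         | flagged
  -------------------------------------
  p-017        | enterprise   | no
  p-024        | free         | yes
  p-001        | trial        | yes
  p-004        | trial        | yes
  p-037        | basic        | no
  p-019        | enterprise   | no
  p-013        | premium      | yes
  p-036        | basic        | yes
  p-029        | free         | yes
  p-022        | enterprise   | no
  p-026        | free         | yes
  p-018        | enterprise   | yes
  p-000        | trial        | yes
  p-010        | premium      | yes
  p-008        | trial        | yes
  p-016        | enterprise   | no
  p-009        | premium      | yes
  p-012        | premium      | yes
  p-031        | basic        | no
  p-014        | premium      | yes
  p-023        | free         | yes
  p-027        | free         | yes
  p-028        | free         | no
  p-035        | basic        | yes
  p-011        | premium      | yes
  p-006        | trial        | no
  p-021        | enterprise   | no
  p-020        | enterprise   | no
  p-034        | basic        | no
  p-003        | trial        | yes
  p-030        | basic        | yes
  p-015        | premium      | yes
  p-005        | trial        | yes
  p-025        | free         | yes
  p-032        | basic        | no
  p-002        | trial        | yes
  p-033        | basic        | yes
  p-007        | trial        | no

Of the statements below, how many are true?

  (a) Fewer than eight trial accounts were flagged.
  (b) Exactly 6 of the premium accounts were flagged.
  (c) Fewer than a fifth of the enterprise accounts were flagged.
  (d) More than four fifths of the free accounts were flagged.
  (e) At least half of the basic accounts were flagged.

4

(a) trial: |A| = 9, |A ∩ B| = 7; needs |A ∩ B| < 8 — true.
(b) premium: |A| = 7, |A ∩ B| = 7; needs |A ∩ B| = 6 — false.
(c) enterprise: |A| = 7, |A ∩ B| = 1; needs |A ∩ B| / |A| < 1/5 — true.
(d) free: |A| = 7, |A ∩ B| = 6; needs |A ∩ B| / |A| > 4/5 — true.
(e) basic: |A| = 8, |A ∩ B| = 4; needs |A ∩ B| ≥ |A ∖ B| — true.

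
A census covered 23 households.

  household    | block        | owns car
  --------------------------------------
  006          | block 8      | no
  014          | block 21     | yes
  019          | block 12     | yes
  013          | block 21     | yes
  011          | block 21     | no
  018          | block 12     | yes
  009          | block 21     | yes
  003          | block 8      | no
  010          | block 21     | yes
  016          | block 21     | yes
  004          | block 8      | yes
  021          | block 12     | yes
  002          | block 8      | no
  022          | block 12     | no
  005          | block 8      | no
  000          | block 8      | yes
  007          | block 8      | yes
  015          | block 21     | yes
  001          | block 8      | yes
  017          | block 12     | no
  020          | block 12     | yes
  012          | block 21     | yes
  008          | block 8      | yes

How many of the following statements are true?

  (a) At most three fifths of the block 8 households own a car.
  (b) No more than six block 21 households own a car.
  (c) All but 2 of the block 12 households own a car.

2

(a) block 8: |A| = 9, |A ∩ B| = 5; needs |A ∩ B| / |A| ≤ 3/5 — true.
(b) block 21: |A| = 8, |A ∩ B| = 7; needs |A ∩ B| ≤ 6 — false.
(c) block 12: |A| = 6, |A ∩ B| = 4; needs |A ∖ B| = 2 — true.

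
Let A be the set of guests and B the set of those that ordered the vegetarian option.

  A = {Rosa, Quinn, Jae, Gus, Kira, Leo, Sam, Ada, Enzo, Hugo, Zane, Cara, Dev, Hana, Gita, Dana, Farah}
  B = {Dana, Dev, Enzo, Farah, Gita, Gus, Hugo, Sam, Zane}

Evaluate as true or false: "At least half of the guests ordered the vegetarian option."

Truth condition: |A ∩ B| ≥ |A ∖ B|.
|A| = 17, |A ∩ B| = 9, |A ∖ B| = 8.
9 > 8, so the statement is true.

True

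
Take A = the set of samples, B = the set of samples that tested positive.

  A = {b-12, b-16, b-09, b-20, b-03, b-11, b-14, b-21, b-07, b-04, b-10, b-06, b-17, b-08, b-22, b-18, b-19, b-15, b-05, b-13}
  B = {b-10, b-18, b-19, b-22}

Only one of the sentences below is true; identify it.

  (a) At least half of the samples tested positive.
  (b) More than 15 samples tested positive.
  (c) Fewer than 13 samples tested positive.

|A| = 20, |A ∩ B| = 4, |A ∖ B| = 16.
(a) requires |A ∩ B| ≥ |A ∖ B|: false.
(b) requires |A ∩ B| > 15: false.
(c) requires |A ∩ B| < 13: true.

(c)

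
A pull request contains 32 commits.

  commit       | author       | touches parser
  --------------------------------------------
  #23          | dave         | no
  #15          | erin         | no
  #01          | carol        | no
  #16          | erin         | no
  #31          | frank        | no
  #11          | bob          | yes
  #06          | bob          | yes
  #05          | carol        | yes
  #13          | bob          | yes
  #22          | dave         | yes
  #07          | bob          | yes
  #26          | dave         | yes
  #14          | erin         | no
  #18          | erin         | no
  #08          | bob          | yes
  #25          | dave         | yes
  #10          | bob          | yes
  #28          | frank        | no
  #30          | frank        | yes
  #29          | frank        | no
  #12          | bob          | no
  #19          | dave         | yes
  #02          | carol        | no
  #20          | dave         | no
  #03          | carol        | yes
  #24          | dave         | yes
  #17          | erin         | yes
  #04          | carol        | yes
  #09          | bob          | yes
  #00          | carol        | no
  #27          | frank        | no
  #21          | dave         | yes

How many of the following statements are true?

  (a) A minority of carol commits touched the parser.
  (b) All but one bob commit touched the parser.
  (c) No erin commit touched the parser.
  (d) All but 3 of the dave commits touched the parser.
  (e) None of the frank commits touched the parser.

(a) carol: |A| = 6, |A ∩ B| = 3; needs |A ∩ B| < |A ∖ B| — false.
(b) bob: |A| = 8, |A ∩ B| = 7; needs |A ∖ B| = 1 — true.
(c) erin: |A| = 5, |A ∩ B| = 1; needs A ∩ B = ∅ (|A ∩ B| = 0) — false.
(d) dave: |A| = 8, |A ∩ B| = 6; needs |A ∖ B| = 3 — false.
(e) frank: |A| = 5, |A ∩ B| = 1; needs A ∩ B = ∅ (|A ∩ B| = 0) — false.

1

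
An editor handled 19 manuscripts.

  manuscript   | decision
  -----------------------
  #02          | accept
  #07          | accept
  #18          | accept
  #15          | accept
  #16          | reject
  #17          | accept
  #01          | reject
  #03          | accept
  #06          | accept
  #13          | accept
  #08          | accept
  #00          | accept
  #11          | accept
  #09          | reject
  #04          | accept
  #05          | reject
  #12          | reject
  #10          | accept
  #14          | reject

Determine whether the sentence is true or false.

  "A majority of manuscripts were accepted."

The determiner here denotes the relation: |A ∩ B| > |A ∖ B|.
|A| = 19, |A ∩ B| = 13, |A ∖ B| = 6.
13 > 6, so the statement is true.

True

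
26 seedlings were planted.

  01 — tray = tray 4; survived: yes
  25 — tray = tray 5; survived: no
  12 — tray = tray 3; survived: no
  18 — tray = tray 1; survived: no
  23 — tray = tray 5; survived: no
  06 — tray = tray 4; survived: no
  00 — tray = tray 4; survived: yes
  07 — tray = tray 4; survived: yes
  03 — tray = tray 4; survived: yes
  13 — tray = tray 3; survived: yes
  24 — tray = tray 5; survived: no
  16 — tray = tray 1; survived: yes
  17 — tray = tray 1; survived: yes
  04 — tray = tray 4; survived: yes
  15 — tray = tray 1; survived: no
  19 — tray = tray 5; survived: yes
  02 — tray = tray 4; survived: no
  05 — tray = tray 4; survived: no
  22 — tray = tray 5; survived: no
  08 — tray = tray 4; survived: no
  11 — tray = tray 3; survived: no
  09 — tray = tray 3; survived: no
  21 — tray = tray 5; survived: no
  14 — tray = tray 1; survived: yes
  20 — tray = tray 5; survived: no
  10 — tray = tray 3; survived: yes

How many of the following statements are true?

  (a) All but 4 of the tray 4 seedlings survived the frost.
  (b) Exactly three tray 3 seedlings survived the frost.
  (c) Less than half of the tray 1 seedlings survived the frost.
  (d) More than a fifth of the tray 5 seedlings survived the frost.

(a) tray 4: |A| = 9, |A ∩ B| = 5; needs |A ∖ B| = 4 — true.
(b) tray 3: |A| = 5, |A ∩ B| = 2; needs |A ∩ B| = 3 — false.
(c) tray 1: |A| = 5, |A ∩ B| = 3; needs |A ∩ B| < |A ∖ B| — false.
(d) tray 5: |A| = 7, |A ∩ B| = 1; needs |A ∩ B| / |A| > 1/5 — false.

1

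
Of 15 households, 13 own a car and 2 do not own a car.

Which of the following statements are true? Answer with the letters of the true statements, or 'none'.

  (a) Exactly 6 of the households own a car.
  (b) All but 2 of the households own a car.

(b)

|A| = 15, |A ∩ B| = 13, |A ∖ B| = 2.
(a) |A ∩ B| = 6: fails.
(b) |A ∖ B| = 2: holds.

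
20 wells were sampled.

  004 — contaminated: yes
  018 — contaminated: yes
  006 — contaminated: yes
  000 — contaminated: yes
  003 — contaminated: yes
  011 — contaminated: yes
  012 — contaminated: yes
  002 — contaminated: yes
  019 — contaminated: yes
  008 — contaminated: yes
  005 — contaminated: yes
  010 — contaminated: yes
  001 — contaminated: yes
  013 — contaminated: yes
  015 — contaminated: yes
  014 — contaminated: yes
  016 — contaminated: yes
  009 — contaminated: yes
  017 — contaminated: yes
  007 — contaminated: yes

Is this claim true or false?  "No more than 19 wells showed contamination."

'No more than 19 wells showed contamination' holds iff |A ∩ B| ≤ 19.
|A| = 20, |A ∩ B| = 20, |A ∖ B| = 0.
|A ∩ B| = 20, so the statement is false.

False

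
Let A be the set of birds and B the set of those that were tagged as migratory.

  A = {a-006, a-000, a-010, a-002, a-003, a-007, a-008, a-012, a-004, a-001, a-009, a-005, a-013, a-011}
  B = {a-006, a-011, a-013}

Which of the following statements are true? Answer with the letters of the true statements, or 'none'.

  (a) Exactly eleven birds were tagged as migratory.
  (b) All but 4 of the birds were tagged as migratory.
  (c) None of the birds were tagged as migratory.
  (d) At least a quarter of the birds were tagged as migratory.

|A| = 14, |A ∩ B| = 3, |A ∖ B| = 11.
(a) |A ∩ B| = 11: fails.
(b) |A ∖ B| = 4: fails.
(c) A ∩ B = ∅ (|A ∩ B| = 0): fails.
(d) |A ∩ B| / |A| ≥ 1/4: fails.

none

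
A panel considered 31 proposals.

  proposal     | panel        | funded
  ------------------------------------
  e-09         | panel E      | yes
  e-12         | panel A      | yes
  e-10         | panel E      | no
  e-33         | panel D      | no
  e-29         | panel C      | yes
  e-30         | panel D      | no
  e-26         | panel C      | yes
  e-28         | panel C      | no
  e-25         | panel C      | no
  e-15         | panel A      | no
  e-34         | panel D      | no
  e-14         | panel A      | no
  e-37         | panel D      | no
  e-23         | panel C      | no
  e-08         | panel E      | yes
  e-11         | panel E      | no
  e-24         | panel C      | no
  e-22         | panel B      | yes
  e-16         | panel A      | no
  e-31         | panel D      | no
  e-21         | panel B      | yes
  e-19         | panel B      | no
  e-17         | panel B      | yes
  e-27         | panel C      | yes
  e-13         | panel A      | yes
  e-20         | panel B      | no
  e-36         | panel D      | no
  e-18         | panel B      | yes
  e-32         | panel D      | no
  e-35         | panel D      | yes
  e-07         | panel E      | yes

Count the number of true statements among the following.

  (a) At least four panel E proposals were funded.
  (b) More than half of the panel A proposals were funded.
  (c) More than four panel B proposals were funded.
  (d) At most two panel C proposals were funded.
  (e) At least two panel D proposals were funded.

(a) panel E: |A| = 5, |A ∩ B| = 3; needs |A ∩ B| ≥ 4 — false.
(b) panel A: |A| = 5, |A ∩ B| = 2; needs |A ∩ B| > |A ∖ B| — false.
(c) panel B: |A| = 6, |A ∩ B| = 4; needs |A ∩ B| > 4 — false.
(d) panel C: |A| = 7, |A ∩ B| = 3; needs |A ∩ B| ≤ 2 — false.
(e) panel D: |A| = 8, |A ∩ B| = 1; needs |A ∩ B| ≥ 2 — false.

0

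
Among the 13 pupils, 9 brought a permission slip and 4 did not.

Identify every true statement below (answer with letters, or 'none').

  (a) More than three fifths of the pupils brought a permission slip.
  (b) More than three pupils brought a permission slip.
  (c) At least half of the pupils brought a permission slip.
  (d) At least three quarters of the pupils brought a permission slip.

|A| = 13, |A ∩ B| = 9, |A ∖ B| = 4.
(a) |A ∩ B| / |A| > 3/5: holds.
(b) |A ∩ B| > 3: holds.
(c) |A ∩ B| ≥ |A ∖ B|: holds.
(d) |A ∩ B| / |A| ≥ 3/4: fails.

(a), (b), (c)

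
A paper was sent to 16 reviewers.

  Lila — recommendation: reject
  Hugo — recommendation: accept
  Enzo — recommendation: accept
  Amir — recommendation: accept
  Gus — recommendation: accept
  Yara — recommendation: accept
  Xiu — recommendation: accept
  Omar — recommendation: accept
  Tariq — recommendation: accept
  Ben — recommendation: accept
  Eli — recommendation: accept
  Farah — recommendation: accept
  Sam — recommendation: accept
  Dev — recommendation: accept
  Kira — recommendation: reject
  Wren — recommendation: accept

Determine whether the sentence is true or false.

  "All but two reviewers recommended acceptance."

True

The determiner here denotes the relation: |A ∖ B| = 2.
|A| = 16, |A ∩ B| = 14, |A ∖ B| = 2.
|A ∖ B| = 2, so the statement is true.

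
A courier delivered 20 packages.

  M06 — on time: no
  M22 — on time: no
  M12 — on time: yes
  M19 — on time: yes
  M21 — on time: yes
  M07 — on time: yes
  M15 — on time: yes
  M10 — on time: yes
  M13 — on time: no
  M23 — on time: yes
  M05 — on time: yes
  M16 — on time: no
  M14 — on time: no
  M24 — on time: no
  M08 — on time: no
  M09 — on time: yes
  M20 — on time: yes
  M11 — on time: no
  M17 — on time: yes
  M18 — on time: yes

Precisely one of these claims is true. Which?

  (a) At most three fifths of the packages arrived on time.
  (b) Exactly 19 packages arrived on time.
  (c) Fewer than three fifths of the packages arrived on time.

(a)

|A| = 20, |A ∩ B| = 12, |A ∖ B| = 8.
(a) requires |A ∩ B| / |A| ≤ 3/5: true.
(b) requires |A ∩ B| = 19: false.
(c) requires |A ∩ B| / |A| < 3/5: false.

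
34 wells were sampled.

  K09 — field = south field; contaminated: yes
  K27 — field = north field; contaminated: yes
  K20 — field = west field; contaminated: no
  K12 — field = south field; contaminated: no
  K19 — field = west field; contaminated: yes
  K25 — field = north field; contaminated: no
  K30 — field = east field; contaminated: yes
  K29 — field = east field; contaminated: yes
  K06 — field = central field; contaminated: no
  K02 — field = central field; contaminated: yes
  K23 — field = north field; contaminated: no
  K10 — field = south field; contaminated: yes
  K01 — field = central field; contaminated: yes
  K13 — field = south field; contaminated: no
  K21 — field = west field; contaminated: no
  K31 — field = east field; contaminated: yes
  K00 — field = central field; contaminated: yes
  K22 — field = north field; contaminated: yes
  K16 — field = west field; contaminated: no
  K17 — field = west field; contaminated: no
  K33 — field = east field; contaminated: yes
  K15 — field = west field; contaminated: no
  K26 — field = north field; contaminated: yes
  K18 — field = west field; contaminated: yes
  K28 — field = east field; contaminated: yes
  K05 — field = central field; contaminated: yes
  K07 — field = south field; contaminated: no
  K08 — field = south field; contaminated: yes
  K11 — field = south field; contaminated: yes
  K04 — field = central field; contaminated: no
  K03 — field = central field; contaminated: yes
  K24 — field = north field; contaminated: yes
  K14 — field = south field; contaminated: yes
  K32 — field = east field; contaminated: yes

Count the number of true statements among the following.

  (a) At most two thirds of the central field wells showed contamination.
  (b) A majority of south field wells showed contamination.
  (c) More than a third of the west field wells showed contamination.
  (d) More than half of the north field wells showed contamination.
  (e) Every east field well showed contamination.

3

(a) central field: |A| = 7, |A ∩ B| = 5; needs |A ∩ B| / |A| ≤ 2/3 — false.
(b) south field: |A| = 8, |A ∩ B| = 5; needs |A ∩ B| > |A ∖ B| — true.
(c) west field: |A| = 7, |A ∩ B| = 2; needs |A ∩ B| / |A| > 1/3 — false.
(d) north field: |A| = 6, |A ∩ B| = 4; needs |A ∩ B| > |A ∖ B| — true.
(e) east field: |A| = 6, |A ∩ B| = 6; needs A ⊆ B, i.e. every element of A is in B (|A ∖ B| = 0) — true.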